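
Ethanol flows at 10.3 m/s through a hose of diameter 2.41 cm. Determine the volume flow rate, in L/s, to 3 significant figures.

Q = A·v = 0.000456 m² × 10.3 m/s = 0.00470 m³/s.
Converting: 0.00470 m³/s × 1000 = 4.70 L/s.

Q ≈ 4.70 L/s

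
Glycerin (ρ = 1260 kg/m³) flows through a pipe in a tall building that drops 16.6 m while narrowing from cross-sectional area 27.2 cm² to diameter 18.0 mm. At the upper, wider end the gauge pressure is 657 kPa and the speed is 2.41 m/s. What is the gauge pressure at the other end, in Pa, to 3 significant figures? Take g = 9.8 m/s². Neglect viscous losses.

Continuity gives A₁v₁ = A₂v₂, so v₂ = (27.2 cm²)/(2.54 cm²) × 2.41 m/s = 25.8 m/s.
Applying Bernoulli between the two ends and solving for P₂: P₂ = P₁ + ½ρ(v₁² − v₂²) − ρgΔh.
P₂ = 657000 + ½·1260·(2.41² − 25.8²) − 1260·9.8·(−16.6) = 657000 + (-414000) − (-205000) = 448000 Pa.

P₂ ≈ 448000 Pa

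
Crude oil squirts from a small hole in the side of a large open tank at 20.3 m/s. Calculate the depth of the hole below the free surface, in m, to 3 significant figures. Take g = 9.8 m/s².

Inverting v = √(2gh) gives h = v² / 2g.
h = 20.3²/(2·9.8) = 412/19.60 = 21.0 m.

21.0 m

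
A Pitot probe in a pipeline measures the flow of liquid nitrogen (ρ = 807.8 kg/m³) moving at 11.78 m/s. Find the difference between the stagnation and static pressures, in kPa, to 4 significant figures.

ΔP ≈ 56.05 kPa

The dynamic pressure equals the rise in static pressure at the stagnation point: ΔP = ½ρv².
ΔP = ½·807.8·11.78² = 56050 Pa.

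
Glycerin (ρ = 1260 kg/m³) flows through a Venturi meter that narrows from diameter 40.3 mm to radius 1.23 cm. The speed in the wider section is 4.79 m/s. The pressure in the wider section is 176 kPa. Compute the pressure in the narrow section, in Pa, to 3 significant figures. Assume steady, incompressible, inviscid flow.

The volume flow rate is constant, so v₂ = (A₁/A₂)v₁ = (12.8/4.75)·4.79 = 12.9 m/s.
Along the horizontal streamline, P + ½ρv² is constant.
P₂ = P₁ − ½ρ(v₂² − v₁²) = 176000 − ½·1260·(12.9² − 4.79²) = 176000 − 89700 = 86300 Pa.

P₂ ≈ 86300 Pa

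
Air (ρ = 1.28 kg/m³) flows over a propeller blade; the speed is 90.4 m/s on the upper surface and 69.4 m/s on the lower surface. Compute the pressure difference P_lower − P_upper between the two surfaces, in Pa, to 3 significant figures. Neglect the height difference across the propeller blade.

With negligible Δh, P + ½ρv² is constant, so P_low − P_up = ½ρ(v_up² − v_low²).
ΔP = ½·1.28·(90.4² − 69.4²) = 2150 Pa.

ΔP ≈ 2150 Pa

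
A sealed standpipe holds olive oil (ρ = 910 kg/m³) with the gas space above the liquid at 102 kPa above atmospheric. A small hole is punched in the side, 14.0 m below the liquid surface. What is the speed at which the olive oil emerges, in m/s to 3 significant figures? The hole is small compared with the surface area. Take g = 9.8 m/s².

v = 22.3 m/s

Take point 1 at the surface (v₁ ≈ 0) and point 2 at the hole (at atmospheric pressure). Bernoulli: P₁ + ρg h = P_atm + ½ρv₂².
With P₁ − P_atm = 102000 Pa, v₂ = √(2gh + 2ΔP/ρ) = √(2·9.8·14.0 + 2·102000/910) = 22.3 m/s.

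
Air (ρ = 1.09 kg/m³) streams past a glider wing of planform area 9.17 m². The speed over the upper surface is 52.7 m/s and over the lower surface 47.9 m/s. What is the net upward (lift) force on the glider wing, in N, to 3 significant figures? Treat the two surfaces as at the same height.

With equal heights on the two surfaces, Bernoulli gives P_lower − P_upper = ½ρ(v_upper² − v_lower²).
ΔP = ½·1.09·(52.7² − 47.9²) = 263 Pa.
Lift = ΔP · A = 263 × 9.17 = 2410 N.

F = 2410 N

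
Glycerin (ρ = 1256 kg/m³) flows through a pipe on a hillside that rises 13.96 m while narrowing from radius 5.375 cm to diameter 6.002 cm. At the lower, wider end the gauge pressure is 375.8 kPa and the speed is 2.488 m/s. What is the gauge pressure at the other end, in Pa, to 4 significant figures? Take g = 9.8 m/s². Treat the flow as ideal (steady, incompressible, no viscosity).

The volume flow rate is constant, so v₂ = (A₁/A₂)v₁ = (90.76/28.29)·2.488 = 7.981 m/s.
Energy conservation along the streamline gives P₂ = P₁ − ½ρ(v₂² − v₁²) − ρg(h₂ − h₁).
P₂ = 375800 + ½·1256·(2.488² − 7.981²) − 1256·9.8·(+13.96) = 375800 + (-36120) − (171800) = 167900 Pa.

P₂ ≈ 167900 Pa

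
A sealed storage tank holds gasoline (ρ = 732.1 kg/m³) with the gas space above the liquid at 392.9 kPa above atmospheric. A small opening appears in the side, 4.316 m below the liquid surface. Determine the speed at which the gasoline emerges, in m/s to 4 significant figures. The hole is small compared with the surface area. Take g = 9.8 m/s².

Take point 1 at the surface (v₁ ≈ 0) and point 2 at the hole (at atmospheric pressure). Bernoulli: P₁ + ρg h = P_atm + ½ρv₂².
With P₁ − P_atm = 392900 Pa, v₂ = √(2gh + 2ΔP/ρ) = √(2·9.8·4.316 + 2·392900/732.1) = 34.03 m/s.

v = 34.03 m/s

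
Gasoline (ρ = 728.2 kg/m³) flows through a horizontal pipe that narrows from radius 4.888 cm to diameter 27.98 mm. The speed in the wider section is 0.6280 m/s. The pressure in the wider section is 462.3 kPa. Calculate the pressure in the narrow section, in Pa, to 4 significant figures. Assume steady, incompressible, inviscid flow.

P₂ ≈ 441000 Pa

The volume flow rate is constant, so v₂ = (A₁/A₂)v₁ = (75.06/6.149)·0.6280 = 7.666 m/s.
The pipe is horizontal, so Bernoulli reduces to P₁ + ½ρv₁² = P₂ + ½ρv₂².
P₂ = P₁ − ½ρ(v₂² − v₁²) = 462300 − ½·728.2·(7.666² − 0.6280²) = 462300 − 21260 = 441000 Pa.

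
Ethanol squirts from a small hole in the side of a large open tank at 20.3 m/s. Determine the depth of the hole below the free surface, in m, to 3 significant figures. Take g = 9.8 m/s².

Inverting v = √(2gh) gives h = v² / 2g.
h = 20.3²/(2·9.8) = 412/19.60 = 21.0 m.

h ≈ 21.0 m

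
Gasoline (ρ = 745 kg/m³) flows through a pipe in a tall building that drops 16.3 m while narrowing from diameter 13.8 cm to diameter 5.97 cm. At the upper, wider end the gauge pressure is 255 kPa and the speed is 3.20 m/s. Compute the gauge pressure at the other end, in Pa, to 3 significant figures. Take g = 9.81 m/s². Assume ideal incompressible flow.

Mass conservation (A₁v₁ = A₂v₂) gives v₂ = 3.20 × 150/28.0 = 17.1 m/s.
Applying Bernoulli between the two ends and solving for P₂: P₂ = P₁ + ½ρ(v₁² − v₂²) − ρgΔh.
P₂ = 255000 + ½·745·(3.20² − 17.1²) − 745·9.81·(−16.3) = 255000 + (-105000) − (-119000) = 269000 Pa.

P₂ ≈ 269000 Pa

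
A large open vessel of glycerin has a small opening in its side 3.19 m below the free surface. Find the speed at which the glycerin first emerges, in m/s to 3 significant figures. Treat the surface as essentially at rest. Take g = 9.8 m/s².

Bernoulli from surface to hole (P equal, v_surface ≈ 0): v = √(2gh) = √(2×9.8×3.19) = 7.91 m/s.

v = 7.91 m/s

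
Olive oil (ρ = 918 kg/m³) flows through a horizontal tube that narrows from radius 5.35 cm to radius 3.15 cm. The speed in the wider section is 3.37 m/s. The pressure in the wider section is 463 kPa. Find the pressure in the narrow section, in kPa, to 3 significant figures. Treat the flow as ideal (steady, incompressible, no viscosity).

P₂ ≈ 425 kPa

By continuity, v₂ = v₁·A₁/A₂ = 3.37·(89.9/31.2) = 9.72 m/s.
With no height change, Bernoulli's equation is P₁ + ½ρv₁² = P₂ + ½ρv₂².
P₂ = P₁ − ½ρ(v₂² − v₁²) = 463000 − ½·918·(9.72² − 3.37²) = 463000 − 38200 = 425000 Pa.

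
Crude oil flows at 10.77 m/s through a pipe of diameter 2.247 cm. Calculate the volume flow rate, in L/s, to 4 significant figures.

Q = A·v = 0.0003965 m² × 10.77 m/s = 0.004271 m³/s.
Converting: 0.004271 m³/s × 1000 = 4.271 L/s.

4.271 L/s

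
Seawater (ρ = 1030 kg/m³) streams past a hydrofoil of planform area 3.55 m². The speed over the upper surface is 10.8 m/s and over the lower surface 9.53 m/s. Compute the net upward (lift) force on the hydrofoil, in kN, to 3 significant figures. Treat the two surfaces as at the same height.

With equal heights on the two surfaces, Bernoulli gives P_lower − P_upper = ½ρ(v_upper² − v_lower²).
ΔP = ½·1030·(10.8² − 9.53²) = 13300 Pa.
Lift = ΔP · A = 13300 × 3.55 = 47200 N.

F ≈ 47.2 kN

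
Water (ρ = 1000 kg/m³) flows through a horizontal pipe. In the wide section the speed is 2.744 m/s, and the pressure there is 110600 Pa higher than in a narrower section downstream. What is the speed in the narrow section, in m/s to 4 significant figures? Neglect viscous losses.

Horizontal Bernoulli: P₁ + ½ρv₁² = P₂ + ½ρv₂², so v₂² = v₁² + 2(P₁ − P₂)/ρ.
v₂ = √(2.744² + 2·110600/1000) = √(7.530 + 221.2) = 15.12 m/s.

v₂ ≈ 15.12 m/s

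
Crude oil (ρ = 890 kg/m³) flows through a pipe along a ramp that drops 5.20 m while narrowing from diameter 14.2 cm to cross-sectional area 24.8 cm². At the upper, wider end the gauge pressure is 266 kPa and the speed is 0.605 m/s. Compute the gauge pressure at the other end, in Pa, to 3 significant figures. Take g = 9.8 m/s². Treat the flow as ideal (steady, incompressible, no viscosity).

Continuity gives A₁v₁ = A₂v₂, so v₂ = (158 cm²)/(24.8 cm²) × 0.605 m/s = 3.86 m/s.
Energy conservation along the streamline gives P₂ = P₁ − ½ρ(v₂² − v₁²) − ρg(h₂ − h₁).
P₂ = 266000 + ½·890·(0.605² − 3.86²) − 890·9.8·(−5.20) = 266000 + (-6480) − (-45400) = 305000 Pa.

P₂ ≈ 305000 Pa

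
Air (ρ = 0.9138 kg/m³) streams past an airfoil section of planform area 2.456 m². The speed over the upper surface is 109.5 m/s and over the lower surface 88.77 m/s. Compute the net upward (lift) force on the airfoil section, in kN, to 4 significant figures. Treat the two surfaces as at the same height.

4.612 kN

The faster flow above has the lower pressure; Bernoulli (same height) gives ΔP = ½ρ(v_up² − v_low²).
ΔP = ½·0.9138·(109.5² − 88.77²) = 1878 Pa.
Lift = ΔP · A = 1878 × 2.456 = 4612 N.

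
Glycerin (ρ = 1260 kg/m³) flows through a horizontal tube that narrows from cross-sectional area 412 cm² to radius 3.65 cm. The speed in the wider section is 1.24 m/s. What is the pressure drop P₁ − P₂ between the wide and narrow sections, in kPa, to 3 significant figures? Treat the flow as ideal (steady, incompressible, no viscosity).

Continuity gives A₁v₁ = A₂v₂, so v₂ = (412 cm²)/(41.9 cm²) × 1.24 m/s = 12.2 m/s.
Along the horizontal streamline, P + ½ρv² is constant.
P₁ − P₂ = ½·1260·(12.2² − 1.24²) = ½·1260·147 = 92900 Pa.

ΔP = 92.9 kPa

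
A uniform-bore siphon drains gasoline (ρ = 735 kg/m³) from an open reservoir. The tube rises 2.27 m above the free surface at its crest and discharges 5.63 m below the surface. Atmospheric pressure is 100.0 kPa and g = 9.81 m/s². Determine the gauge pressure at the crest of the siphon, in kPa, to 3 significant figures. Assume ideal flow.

Bernoulli surface→outlet gives ½v² = g·h_out, so v = √(2·9.81·5.63) = 10.5 m/s.
With constant cross-section the crest speed equals v; applying Bernoulli from the surface up to the crest, P_top = P_atm − ½ρv² − ρg·h_top.
P_top = 100000 − ½·735·10.5² − 735·9.81·2.27 = 43000 Pa. So P_gauge = P_top − P_atm = -57000 Pa.

P_gauge ≈ -57.0 kPa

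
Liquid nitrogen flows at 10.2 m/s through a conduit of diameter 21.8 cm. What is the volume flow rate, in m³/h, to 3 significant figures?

Q ≈ 1370 m³/h

Q = A·v = 0.0373 m² × 10.2 m/s = 0.381 m³/s.
Converting: 0.381 m³/s × 3600 = 1370 m³/h.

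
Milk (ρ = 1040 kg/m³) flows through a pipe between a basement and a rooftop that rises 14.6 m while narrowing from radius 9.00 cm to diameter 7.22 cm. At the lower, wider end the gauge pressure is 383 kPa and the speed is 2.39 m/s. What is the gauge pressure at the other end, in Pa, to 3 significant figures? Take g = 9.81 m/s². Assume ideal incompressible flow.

P₂ = 122000 Pa

Mass conservation (A₁v₁ = A₂v₂) gives v₂ = 2.39 × 254/40.9 = 14.9 m/s.
Energy conservation along the streamline gives P₂ = P₁ − ½ρ(v₂² − v₁²) − ρg(h₂ − h₁).
P₂ = 383000 + ½·1040·(2.39² − 14.9²) − 1040·9.81·(+14.6) = 383000 + (-112000) − (149000) = 122000 Pa.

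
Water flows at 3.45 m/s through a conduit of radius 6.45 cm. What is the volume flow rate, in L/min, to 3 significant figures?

Q = 2710 L/min

Q = A·v = 0.0131 m² × 3.45 m/s = 0.0451 m³/s.
Converting: 0.0451 m³/s × 60000 = 2710 L/min.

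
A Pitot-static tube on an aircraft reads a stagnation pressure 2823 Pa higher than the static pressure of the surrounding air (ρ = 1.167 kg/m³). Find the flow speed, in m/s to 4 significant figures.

The dynamic pressure equals the rise in static pressure at the stagnation point: ΔP = ½ρv².
v = √(2ΔP/ρ) = √(2·2823/1.167) = 69.56 m/s.

69.56 m/s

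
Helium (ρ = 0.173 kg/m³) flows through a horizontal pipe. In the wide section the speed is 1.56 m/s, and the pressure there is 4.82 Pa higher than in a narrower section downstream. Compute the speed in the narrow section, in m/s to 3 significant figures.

v₂ ≈ 7.63 m/s

With h₁ = h₂, rearranging Bernoulli gives v₂ = √(v₁² + 2ΔP/ρ).
v₂ = √(1.56² + 2·4.82/0.173) = √(2.43 + 55.7) = 7.63 m/s.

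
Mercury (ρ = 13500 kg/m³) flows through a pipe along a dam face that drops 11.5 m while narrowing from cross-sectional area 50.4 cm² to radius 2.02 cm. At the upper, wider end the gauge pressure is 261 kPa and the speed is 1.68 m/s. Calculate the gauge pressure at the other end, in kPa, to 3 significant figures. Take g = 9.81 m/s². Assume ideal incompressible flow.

Continuity gives A₁v₁ = A₂v₂, so v₂ = (50.4 cm²)/(12.8 cm²) × 1.68 m/s = 6.61 m/s.
Energy conservation along the streamline gives P₂ = P₁ − ½ρ(v₂² − v₁²) − ρg(h₂ − h₁).
P₂ = 261000 + ½·13500·(1.68² − 6.61²) − 13500·9.81·(−11.5) = 261000 + (-275000) − (-1520000) = 1510000 Pa.

1510 kPa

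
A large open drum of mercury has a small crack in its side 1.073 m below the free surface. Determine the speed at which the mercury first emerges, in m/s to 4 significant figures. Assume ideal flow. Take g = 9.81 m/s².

The surface is effectively still and both ends are open, so ½v² = gh and v = √(2·9.81·1.073) = 4.588 m/s.

v ≈ 4.588 m/s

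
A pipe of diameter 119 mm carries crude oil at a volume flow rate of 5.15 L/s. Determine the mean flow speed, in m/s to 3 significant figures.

Q = 5.15 L/s = 0.00515 m³/s.
v = Q/A = 0.00515 / 0.0111 = 0.463 m/s.

v ≈ 0.463 m/s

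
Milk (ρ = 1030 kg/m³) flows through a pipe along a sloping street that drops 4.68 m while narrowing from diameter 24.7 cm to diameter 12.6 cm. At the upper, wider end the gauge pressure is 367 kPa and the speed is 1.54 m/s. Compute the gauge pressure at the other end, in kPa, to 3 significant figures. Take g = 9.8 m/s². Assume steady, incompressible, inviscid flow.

P₂ = 397 kPa

The volume flow rate is constant, so v₂ = (A₁/A₂)v₁ = (479/125)·1.54 = 5.92 m/s.
Applying Bernoulli between the two ends and solving for P₂: P₂ = P₁ + ½ρ(v₁² − v₂²) − ρgΔh.
P₂ = 367000 + ½·1030·(1.54² − 5.92²) − 1030·9.8·(−4.68) = 367000 + (-16800) − (-47200) = 397000 Pa.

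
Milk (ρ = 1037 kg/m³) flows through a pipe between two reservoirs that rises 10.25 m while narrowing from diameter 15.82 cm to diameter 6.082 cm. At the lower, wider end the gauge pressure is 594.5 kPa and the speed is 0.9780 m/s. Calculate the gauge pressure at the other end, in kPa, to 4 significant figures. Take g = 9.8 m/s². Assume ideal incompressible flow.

468.1 kPa

Mass conservation (A₁v₁ = A₂v₂) gives v₂ = 0.9780 × 196.6/29.05 = 6.617 m/s.
Energy conservation along the streamline gives P₂ = P₁ − ½ρ(v₂² − v₁²) − ρg(h₂ − h₁).
P₂ = 594500 + ½·1037·(0.9780² − 6.617²) − 1037·9.8·(+10.25) = 594500 + (-22210) − (104200) = 468100 Pa.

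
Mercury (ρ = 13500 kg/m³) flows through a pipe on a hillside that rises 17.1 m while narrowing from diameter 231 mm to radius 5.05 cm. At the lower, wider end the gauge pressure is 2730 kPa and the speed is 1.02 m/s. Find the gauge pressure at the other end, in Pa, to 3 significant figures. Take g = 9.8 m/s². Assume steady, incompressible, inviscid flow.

283000 Pa

Continuity gives A₁v₁ = A₂v₂, so v₂ = (419 cm²)/(80.1 cm²) × 1.02 m/s = 5.34 m/s.
Energy conservation along the streamline gives P₂ = P₁ − ½ρ(v₂² − v₁²) − ρg(h₂ − h₁).
P₂ = 2730000 + ½·13500·(1.02² − 5.34²) − 13500·9.8·(+17.1) = 2730000 + (-185000) − (2260000) = 283000 Pa.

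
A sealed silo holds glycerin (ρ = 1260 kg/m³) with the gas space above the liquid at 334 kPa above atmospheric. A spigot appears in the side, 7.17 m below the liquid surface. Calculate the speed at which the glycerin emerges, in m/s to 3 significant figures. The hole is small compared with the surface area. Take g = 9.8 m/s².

v = 25.9 m/s

Take point 1 at the surface (v₁ ≈ 0) and point 2 at the hole (at atmospheric pressure). Bernoulli: P₁ + ρg h = P_atm + ½ρv₂².
With P₁ − P_atm = 334000 Pa, v₂ = √(2gh + 2ΔP/ρ) = √(2·9.8·7.17 + 2·334000/1260) = 25.9 m/s.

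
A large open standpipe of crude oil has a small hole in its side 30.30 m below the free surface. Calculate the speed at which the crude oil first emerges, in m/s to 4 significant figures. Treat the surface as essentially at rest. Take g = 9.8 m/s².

v ≈ 24.37 m/s

Bernoulli from surface to hole (P equal, v_surface ≈ 0): v = √(2gh) = √(2×9.8×30.30) = 24.37 m/s.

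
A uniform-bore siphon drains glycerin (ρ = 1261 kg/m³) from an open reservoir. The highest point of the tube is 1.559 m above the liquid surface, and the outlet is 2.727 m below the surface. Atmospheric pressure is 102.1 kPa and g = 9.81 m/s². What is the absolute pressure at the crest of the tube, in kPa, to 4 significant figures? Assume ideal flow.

The outlet speed comes from Torricelli: v = √(2g·2.727) = 7.315 m/s.
The bore is uniform, so the speed at the crest is the same v. Bernoulli surface→crest: P_atm = P_top + ½ρv² + ρg·h_top.
P_top = 102100 − ½·1261·7.315² − 1261·9.81·1.559 = 49080 Pa.

P_top = 49.08 kPa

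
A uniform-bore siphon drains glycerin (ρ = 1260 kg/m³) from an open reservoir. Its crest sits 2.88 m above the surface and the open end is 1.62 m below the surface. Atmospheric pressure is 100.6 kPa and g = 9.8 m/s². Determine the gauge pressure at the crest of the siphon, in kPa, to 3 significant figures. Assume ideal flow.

Bernoulli surface→outlet gives ½v² = g·h_out, so v = √(2·9.8·1.62) = 5.63 m/s.
The bore is uniform, so the speed at the crest is the same v. Bernoulli surface→crest: P_atm = P_top + ½ρv² + ρg·h_top.
P_top = 100600 − ½·1260·5.63² − 1260·9.8·2.88 = 45000 Pa. So P_gauge = P_top − P_atm = -55600 Pa.

-55.6 kPa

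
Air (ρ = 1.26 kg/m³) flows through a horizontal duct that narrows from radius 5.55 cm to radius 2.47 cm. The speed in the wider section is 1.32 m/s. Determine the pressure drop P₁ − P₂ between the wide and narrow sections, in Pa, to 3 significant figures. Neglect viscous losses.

ΔP ≈ 26.9 Pa

By continuity, v₂ = v₁·A₁/A₂ = 1.32·(96.8/19.2) = 6.66 m/s.
Along the horizontal streamline, P + ½ρv² is constant.
P₁ − P₂ = ½·1.26·(6.66² − 1.32²) = ½·1.26·42.7 = 26.9 Pa.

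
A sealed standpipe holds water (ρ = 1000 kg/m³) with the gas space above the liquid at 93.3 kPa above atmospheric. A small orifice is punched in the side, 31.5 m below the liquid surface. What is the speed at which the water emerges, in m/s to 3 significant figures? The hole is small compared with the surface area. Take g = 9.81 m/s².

v ≈ 28.4 m/s

Take point 1 at the surface (v₁ ≈ 0) and point 2 at the hole (at atmospheric pressure). Bernoulli: P₁ + ρg h = P_atm + ½ρv₂².
With P₁ − P_atm = 93300 Pa, v₂ = √(2gh + 2ΔP/ρ) = √(2·9.81·31.5 + 2·93300/1000) = 28.4 m/s.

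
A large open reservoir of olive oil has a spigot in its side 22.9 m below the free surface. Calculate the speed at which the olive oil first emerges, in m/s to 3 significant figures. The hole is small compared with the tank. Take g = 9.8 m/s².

v = 21.2 m/s

Torricelli's result v = √(2gh) gives v = √(2·9.8·22.9) = 21.2 m/s.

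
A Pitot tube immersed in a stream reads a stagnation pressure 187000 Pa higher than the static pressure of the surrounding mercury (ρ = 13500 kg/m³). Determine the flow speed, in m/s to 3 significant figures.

The dynamic pressure equals the rise in static pressure at the stagnation point: ΔP = ½ρv².
v = √(2ΔP/ρ) = √(2·187000/13500) = 5.26 m/s.

v ≈ 5.26 m/s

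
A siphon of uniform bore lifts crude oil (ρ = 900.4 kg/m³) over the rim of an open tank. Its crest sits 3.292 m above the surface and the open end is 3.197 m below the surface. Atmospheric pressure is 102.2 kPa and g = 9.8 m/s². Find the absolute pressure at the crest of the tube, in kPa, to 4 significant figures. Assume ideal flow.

From the surface to the outlet (both open to atmosphere, surface at rest): v = √(2g·h_out) = √(2·9.8·3.197) = 7.916 m/s.
The bore is uniform, so the speed at the crest is the same v. Bernoulli surface→crest: P_atm = P_top + ½ρv² + ρg·h_top.
P_top = 102200 − ½·900.4·7.916² − 900.4·9.8·3.292 = 44940 Pa.

P_top = 44.94 kPa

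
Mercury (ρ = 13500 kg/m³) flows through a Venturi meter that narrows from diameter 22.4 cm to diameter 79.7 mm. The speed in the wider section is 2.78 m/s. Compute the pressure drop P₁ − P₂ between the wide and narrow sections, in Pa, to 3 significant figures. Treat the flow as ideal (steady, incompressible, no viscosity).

Continuity gives A₁v₁ = A₂v₂, so v₂ = (394 cm²)/(49.9 cm²) × 2.78 m/s = 22.0 m/s.
Bernoulli (h₁ = h₂): P₁ − P₂ = ½ρ(v₂² − v₁²).
P₁ − P₂ = ½·13500·(22.0² − 2.78²) = ½·13500·474 = 3200000 Pa.

3200000 Pa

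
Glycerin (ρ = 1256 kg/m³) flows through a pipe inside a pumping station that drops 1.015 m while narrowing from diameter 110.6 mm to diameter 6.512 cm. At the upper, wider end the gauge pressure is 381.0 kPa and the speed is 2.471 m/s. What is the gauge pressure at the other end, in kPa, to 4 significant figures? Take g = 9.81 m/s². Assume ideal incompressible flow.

The volume flow rate is constant, so v₂ = (A₁/A₂)v₁ = (96.07/33.31)·2.471 = 7.128 m/s.
Applying Bernoulli between the two ends and solving for P₂: P₂ = P₁ + ½ρ(v₁² − v₂²) − ρgΔh.
P₂ = 381000 + ½·1256·(2.471² − 7.128²) − 1256·9.81·(−1.015) = 381000 + (-28070) − (-12510) = 365400 Pa.

P₂ ≈ 365.4 kPa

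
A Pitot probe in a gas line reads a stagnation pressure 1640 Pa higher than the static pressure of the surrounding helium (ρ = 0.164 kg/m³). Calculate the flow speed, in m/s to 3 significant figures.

v = 141 m/s

At the stagnation point the flow is brought to rest, so Bernoulli gives P_stag − P_static = ½ρv².
v = √(2ΔP/ρ) = √(2·1640/0.164) = 141 m/s.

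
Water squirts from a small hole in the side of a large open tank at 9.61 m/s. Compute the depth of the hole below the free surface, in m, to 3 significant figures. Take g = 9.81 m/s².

h = 4.71 m

Torricelli: v = √(2gh), so h = v²/(2g).
h = 9.61²/(2·9.81) = 92.4/19.62 = 4.71 m.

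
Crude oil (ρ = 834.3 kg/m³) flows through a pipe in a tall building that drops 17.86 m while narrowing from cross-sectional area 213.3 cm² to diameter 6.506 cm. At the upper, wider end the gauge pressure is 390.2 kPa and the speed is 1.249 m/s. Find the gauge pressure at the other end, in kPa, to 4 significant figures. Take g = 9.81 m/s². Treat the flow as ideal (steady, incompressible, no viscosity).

P₂ ≈ 510.2 kPa

Mass conservation (A₁v₁ = A₂v₂) gives v₂ = 1.249 × 213.3/33.24 = 8.014 m/s.
Bernoulli: P₁ + ½ρv₁² + ρg h₁ = P₂ + ½ρv₂² + ρg h₂, so P₂ = P₁ + ½ρ(v₁² − v₂²) − ρg(h₂ − h₁).
P₂ = 390200 + ½·834.3·(1.249² − 8.014²) − 834.3·9.81·(−17.86) = 390200 + (-26140) − (-146200) = 510200 Pa.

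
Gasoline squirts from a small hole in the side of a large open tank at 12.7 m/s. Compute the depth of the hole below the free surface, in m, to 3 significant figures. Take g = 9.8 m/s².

8.23 m

Torricelli: v = √(2gh), so h = v²/(2g).
h = 12.7²/(2·9.8) = 161/19.60 = 8.23 m.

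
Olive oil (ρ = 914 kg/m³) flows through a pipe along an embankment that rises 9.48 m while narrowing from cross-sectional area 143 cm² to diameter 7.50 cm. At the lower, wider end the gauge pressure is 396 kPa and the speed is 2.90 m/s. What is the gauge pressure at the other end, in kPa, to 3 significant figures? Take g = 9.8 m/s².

P₂ ≈ 275 kPa

The volume flow rate is constant, so v₂ = (A₁/A₂)v₁ = (143/44.2)·2.90 = 9.39 m/s.
Bernoulli: P₁ + ½ρv₁² + ρg h₁ = P₂ + ½ρv₂² + ρg h₂, so P₂ = P₁ + ½ρ(v₁² − v₂²) − ρg(h₂ − h₁).
P₂ = 396000 + ½·914·(2.90² − 9.39²) − 914·9.8·(+9.48) = 396000 + (-36400) − (84900) = 275000 Pa.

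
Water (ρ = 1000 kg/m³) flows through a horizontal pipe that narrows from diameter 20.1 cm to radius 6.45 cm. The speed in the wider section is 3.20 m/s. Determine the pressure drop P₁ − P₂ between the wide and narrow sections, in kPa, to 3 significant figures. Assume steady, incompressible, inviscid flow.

ΔP = 25.1 kPa

By continuity, v₂ = v₁·A₁/A₂ = 3.20·(317/131) = 7.77 m/s.
With no height change, Bernoulli's equation is P₁ + ½ρv₁² = P₂ + ½ρv₂².
P₁ − P₂ = ½·1000·(7.77² − 3.20²) = ½·1000·50.1 = 25100 Pa.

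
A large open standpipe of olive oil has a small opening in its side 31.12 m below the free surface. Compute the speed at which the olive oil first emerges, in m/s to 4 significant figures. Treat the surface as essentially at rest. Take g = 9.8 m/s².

v ≈ 24.70 m/s

The surface is effectively still and both ends are open, so ½v² = gh and v = √(2·9.8·31.12) = 24.70 m/s.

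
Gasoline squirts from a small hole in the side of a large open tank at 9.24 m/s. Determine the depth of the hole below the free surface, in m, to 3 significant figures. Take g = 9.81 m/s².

For a small hole in a large open tank, ½v² = gh, giving h = v²/(2g).
h = 9.24²/(2·9.81) = 85.4/19.62 = 4.35 m.

h ≈ 4.35 m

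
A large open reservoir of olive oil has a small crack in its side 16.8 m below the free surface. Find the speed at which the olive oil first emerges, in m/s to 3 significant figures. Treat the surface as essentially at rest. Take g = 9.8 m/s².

Torricelli's result v = √(2gh) gives v = √(2·9.8·16.8) = 18.1 m/s.

v ≈ 18.1 m/s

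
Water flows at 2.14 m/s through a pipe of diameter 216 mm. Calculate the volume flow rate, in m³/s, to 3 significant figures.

Q ≈ 0.0784 m³/s

Q = A·v = 0.0366 m² × 2.14 m/s = 0.0784 m³/s.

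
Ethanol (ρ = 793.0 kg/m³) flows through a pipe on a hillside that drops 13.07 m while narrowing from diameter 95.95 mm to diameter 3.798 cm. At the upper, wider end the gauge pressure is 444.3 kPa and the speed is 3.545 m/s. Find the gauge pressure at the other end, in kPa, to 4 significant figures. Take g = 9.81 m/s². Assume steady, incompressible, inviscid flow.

P₂ = 348.0 kPa

Continuity gives A₁v₁ = A₂v₂, so v₂ = (72.31 cm²)/(11.33 cm²) × 3.545 m/s = 22.63 m/s.
Applying Bernoulli between the two ends and solving for P₂: P₂ = P₁ + ½ρ(v₁² − v₂²) − ρgΔh.
P₂ = 444300 + ½·793.0·(3.545² − 22.63²) − 793.0·9.81·(−13.07) = 444300 + (-198000) − (-101700) = 348000 Pa.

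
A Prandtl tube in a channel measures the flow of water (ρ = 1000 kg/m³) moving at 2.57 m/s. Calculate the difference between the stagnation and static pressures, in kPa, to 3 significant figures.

ΔP = 3.30 kPa

The dynamic pressure equals the rise in static pressure at the stagnation point: ΔP = ½ρv².
ΔP = ½·1000·2.57² = 3300 Pa.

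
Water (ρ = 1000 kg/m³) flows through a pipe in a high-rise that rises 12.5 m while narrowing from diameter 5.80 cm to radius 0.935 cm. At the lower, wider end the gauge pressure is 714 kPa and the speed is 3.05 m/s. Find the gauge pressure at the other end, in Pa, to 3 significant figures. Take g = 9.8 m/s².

P₂ ≈ 166000 Pa

Continuity gives A₁v₁ = A₂v₂, so v₂ = (26.4 cm²)/(2.75 cm²) × 3.05 m/s = 29.3 m/s.
Energy conservation along the streamline gives P₂ = P₁ − ½ρ(v₂² − v₁²) − ρg(h₂ − h₁).
P₂ = 714000 + ½·1000·(3.05² − 29.3²) − 1000·9.8·(+12.5) = 714000 + (-426000) − (122000) = 166000 Pa.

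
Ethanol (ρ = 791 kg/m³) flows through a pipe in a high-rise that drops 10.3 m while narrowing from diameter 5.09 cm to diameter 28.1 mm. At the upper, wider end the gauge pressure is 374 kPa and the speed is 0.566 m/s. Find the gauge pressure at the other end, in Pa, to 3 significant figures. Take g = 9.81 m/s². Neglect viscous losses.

Continuity gives A₁v₁ = A₂v₂, so v₂ = (20.3 cm²)/(6.20 cm²) × 0.566 m/s = 1.86 m/s.
Bernoulli: P₁ + ½ρv₁² + ρg h₁ = P₂ + ½ρv₂² + ρg h₂, so P₂ = P₁ + ½ρ(v₁² − v₂²) − ρg(h₂ − h₁).
P₂ = 374000 + ½·791·(0.566² − 1.86²) − 791·9.81·(−10.3) = 374000 + (-1240) − (-79900) = 453000 Pa.

453000 Pa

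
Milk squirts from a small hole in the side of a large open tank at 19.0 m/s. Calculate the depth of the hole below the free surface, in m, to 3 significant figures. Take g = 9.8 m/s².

Torricelli: v = √(2gh), so h = v²/(2g).
h = 19.0²/(2·9.8) = 361/19.60 = 18.4 m.

h ≈ 18.4 m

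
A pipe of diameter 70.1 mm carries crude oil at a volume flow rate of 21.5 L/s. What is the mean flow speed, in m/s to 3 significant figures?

5.57 m/s

Q = 21.5 L/s = 0.0215 m³/s.
v = Q/A = 0.0215 / 0.00386 = 5.57 m/s.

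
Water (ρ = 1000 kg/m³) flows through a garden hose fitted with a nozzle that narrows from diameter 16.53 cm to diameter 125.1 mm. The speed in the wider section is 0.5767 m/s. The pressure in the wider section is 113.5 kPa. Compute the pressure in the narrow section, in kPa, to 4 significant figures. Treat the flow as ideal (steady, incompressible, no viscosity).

113.2 kPa

By continuity, v₂ = v₁·A₁/A₂ = 0.5767·(214.6/122.9) = 1.007 m/s.
Bernoulli (h₁ = h₂): P₁ − P₂ = ½ρ(v₂² − v₁²).
P₂ = P₁ − ½ρ(v₂² − v₁²) = 113500 − ½·1000·(1.007² − 0.5767²) = 113500 − 340.6 = 113200 Pa.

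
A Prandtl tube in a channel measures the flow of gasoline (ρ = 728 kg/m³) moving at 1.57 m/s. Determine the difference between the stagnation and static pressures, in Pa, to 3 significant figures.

ΔP ≈ 897 Pa

At the stagnation point the flow is brought to rest, so Bernoulli gives P_stag − P_static = ½ρv².
ΔP = ½·728·1.57² = 897 Pa.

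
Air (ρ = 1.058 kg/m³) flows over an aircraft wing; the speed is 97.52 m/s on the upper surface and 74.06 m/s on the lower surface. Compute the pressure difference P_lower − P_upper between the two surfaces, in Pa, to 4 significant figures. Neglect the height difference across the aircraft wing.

The pressure is lower where the speed is higher: ΔP = ½ρ(v_up² − v_low²).
ΔP = ½·1.058·(97.52² − 74.06²) = 2129 Pa.

2129 Pa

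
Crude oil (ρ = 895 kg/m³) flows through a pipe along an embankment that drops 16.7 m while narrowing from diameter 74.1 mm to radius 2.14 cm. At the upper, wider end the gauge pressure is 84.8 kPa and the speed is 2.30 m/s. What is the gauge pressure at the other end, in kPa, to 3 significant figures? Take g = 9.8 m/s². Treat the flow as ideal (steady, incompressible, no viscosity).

Mass conservation (A₁v₁ = A₂v₂) gives v₂ = 2.30 × 43.1/14.4 = 6.89 m/s.
Applying Bernoulli between the two ends and solving for P₂: P₂ = P₁ + ½ρ(v₁² − v₂²) − ρgΔh.
P₂ = 84800 + ½·895·(2.30² − 6.89²) − 895·9.8·(−16.7) = 84800 + (-18900) − (-146000) = 212000 Pa.

212 kPa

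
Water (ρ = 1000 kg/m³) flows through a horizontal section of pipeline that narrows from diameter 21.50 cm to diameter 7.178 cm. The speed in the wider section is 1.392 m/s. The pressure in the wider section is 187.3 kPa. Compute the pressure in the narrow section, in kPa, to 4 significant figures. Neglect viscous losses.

P₂ ≈ 110.3 kPa

The volume flow rate is constant, so v₂ = (A₁/A₂)v₁ = (363.1/40.47)·1.392 = 12.49 m/s.
Along the horizontal streamline, P + ½ρv² is constant.
P₂ = P₁ − ½ρ(v₂² − v₁²) = 187300 − ½·1000·(12.49² − 1.392²) = 187300 − 77010 = 110300 Pa.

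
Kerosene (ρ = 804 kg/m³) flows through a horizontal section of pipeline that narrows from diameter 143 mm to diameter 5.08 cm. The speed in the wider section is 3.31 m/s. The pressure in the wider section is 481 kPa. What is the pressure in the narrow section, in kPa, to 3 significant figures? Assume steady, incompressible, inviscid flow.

By continuity, v₂ = v₁·A₁/A₂ = 3.31·(161/20.3) = 26.2 m/s.
Bernoulli (h₁ = h₂): P₁ − P₂ = ½ρ(v₂² − v₁²).
P₂ = P₁ − ½ρ(v₂² − v₁²) = 481000 − ½·804·(26.2² − 3.31²) = 481000 − 272000 = 209000 Pa.

209 kPa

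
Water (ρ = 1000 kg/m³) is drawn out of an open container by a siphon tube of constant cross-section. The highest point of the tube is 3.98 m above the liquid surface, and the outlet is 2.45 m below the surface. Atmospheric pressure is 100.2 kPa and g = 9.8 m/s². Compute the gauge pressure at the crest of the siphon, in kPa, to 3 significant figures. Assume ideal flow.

Bernoulli surface→outlet gives ½v² = g·h_out, so v = √(2·9.8·2.45) = 6.93 m/s.
The bore is uniform, so the speed at the crest is the same v. Bernoulli surface→crest: P_atm = P_top + ½ρv² + ρg·h_top.
P_top = 100200 − ½·1000·6.93² − 1000·9.8·3.98 = 37200 Pa. So P_gauge = P_top − P_atm = -63000 Pa.

P_gauge ≈ -63.0 kPa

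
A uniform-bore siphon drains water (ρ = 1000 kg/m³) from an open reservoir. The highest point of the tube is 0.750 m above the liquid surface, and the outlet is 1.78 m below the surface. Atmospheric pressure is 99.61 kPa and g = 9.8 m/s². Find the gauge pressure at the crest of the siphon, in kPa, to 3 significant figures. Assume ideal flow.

Bernoulli surface→outlet gives ½v² = g·h_out, so v = √(2·9.8·1.78) = 5.91 m/s.
The bore is uniform, so the speed at the crest is the same v. Bernoulli surface→crest: P_atm = P_top + ½ρv² + ρg·h_top.
P_top = 99610 − ½·1000·5.91² − 1000·9.8·0.750 = 74800 Pa. So P_gauge = P_top − P_atm = -24800 Pa.

P_gauge = -24.8 kPa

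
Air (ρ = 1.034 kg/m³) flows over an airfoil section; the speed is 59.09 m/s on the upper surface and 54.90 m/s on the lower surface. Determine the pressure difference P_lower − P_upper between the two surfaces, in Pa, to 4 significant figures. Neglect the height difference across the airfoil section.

Bernoulli (same height): P_lower − P_upper = ½ρ(v_upper² − v_lower²).
ΔP = ½·1.034·(59.09² − 54.90²) = 246.9 Pa.

ΔP ≈ 246.9 Pa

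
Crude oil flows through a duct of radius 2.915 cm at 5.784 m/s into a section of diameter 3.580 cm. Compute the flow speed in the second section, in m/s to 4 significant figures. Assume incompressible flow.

v₂ ≈ 15.34 m/s

By continuity, v₂ = v₁·A₁/A₂ = 5.784·(26.69/10.07) = 15.34 m/s.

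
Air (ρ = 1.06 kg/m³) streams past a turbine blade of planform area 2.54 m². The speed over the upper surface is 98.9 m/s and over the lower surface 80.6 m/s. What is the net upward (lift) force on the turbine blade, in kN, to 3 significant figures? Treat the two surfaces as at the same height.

4.42 kN

From P + ½ρv² = const at equal height, P_low − P_up = ½ρ(v_up² − v_low²).
ΔP = ½·1.06·(98.9² − 80.6²) = 1740 Pa.
Lift = ΔP · A = 1740 × 2.54 = 4420 N.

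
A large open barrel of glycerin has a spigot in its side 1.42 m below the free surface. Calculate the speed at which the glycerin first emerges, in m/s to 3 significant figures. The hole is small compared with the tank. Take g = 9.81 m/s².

Bernoulli from surface to hole (P equal, v_surface ≈ 0): v = √(2gh) = √(2×9.81×1.42) = 5.28 m/s.

v ≈ 5.28 m/s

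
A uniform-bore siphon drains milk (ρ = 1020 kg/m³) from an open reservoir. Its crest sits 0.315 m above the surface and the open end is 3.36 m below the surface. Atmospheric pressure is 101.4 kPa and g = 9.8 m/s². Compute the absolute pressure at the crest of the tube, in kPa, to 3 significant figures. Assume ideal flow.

64.7 kPa

The outlet speed comes from Torricelli: v = √(2g·3.36) = 8.12 m/s.
With constant cross-section the crest speed equals v; applying Bernoulli from the surface up to the crest, P_top = P_atm − ½ρv² − ρg·h_top.
P_top = 101400 − ½·1020·8.12² − 1020·9.8·0.315 = 64700 Pa.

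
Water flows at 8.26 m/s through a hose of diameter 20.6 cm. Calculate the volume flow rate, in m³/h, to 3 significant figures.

Q = 991 m³/h

Q = A·v = 0.0333 m² × 8.26 m/s = 0.275 m³/s.
Converting: 0.275 m³/s × 3600 = 991 m³/h.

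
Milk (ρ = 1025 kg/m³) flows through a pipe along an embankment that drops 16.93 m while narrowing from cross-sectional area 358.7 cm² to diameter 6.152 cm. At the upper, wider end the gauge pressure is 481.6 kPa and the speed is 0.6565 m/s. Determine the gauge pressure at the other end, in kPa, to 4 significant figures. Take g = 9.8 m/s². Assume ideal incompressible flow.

P₂ ≈ 619.7 kPa

Continuity gives A₁v₁ = A₂v₂, so v₂ = (358.7 cm²)/(29.73 cm²) × 0.6565 m/s = 7.922 m/s.
Bernoulli: P₁ + ½ρv₁² + ρg h₁ = P₂ + ½ρv₂² + ρg h₂, so P₂ = P₁ + ½ρ(v₁² − v₂²) − ρg(h₂ − h₁).
P₂ = 481600 + ½·1025·(0.6565² − 7.922²) − 1025·9.8·(−16.93) = 481600 + (-31940) − (-170100) = 619700 Pa.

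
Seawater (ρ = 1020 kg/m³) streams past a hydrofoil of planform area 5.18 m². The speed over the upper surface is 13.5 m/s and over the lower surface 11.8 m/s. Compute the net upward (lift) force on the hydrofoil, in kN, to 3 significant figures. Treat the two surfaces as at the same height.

F = 114 kN

The faster flow above has the lower pressure; Bernoulli (same height) gives ΔP = ½ρ(v_up² − v_low²).
ΔP = ½·1020·(13.5² − 11.8²) = 21900 Pa.
Lift = ΔP · A = 21900 × 5.18 = 114000 N.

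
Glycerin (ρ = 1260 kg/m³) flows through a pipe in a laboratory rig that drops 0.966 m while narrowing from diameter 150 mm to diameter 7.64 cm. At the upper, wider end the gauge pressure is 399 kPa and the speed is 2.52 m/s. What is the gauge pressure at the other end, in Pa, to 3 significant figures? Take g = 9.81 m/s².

P₂ ≈ 355000 Pa

By continuity, v₂ = v₁·A₁/A₂ = 2.52·(177/45.8) = 9.71 m/s.
Applying Bernoulli between the two ends and solving for P₂: P₂ = P₁ + ½ρ(v₁² − v₂²) − ρgΔh.
P₂ = 399000 + ½·1260·(2.52² − 9.71²) − 1260·9.81·(−0.966) = 399000 + (-55400) − (-11900) = 355000 Pa.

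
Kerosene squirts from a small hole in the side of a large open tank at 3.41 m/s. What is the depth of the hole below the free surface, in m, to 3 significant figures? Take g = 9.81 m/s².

h = 0.593 m

Inverting v = √(2gh) gives h = v² / 2g.
h = 3.41²/(2·9.81) = 11.6/19.62 = 0.593 m.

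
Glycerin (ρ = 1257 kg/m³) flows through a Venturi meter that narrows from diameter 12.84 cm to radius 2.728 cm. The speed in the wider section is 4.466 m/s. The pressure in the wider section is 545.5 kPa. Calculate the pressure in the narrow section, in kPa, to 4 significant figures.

Continuity gives A₁v₁ = A₂v₂, so v₂ = (129.5 cm²)/(23.38 cm²) × 4.466 m/s = 24.73 m/s.
Bernoulli (h₁ = h₂): P₁ − P₂ = ½ρ(v₂² − v₁²).
P₂ = P₁ − ½ρ(v₂² − v₁²) = 545500 − ½·1257·(24.73² − 4.466²) = 545500 − 372000 = 173500 Pa.

P₂ ≈ 173.5 kPa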